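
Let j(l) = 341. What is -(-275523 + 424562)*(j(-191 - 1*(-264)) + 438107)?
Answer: -65345851472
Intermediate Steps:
-(-275523 + 424562)*(j(-191 - 1*(-264)) + 438107) = -(-275523 + 424562)*(341 + 438107) = -149039*438448 = -1*65345851472 = -65345851472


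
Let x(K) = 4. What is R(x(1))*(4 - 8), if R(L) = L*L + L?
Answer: -80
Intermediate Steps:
R(L) = L + L² (R(L) = L² + L = L + L²)
R(x(1))*(4 - 8) = (4*(1 + 4))*(4 - 8) = (4*5)*(-4) = 20*(-4) = -80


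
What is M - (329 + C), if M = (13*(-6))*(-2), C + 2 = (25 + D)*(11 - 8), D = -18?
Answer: -192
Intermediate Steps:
C = 19 (C = -2 + (25 - 18)*(11 - 8) = -2 + 7*3 = -2 + 21 = 19)
M = 156 (M = -78*(-2) = 156)
M - (329 + C) = 156 - (329 + 19) = 156 - 1*348 = 156 - 348 = -192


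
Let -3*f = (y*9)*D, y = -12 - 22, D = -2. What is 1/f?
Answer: -1/204 ≈ -0.0049020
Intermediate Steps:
y = -34
f = -204 (f = -(-34*9)*(-2)/3 = -(-102)*(-2) = -1/3*612 = -204)
1/f = 1/(-204) = -1/204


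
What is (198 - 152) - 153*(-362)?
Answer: 55432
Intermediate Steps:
(198 - 152) - 153*(-362) = 46 + 55386 = 55432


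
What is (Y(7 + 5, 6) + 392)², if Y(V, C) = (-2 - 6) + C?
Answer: 152100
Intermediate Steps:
Y(V, C) = -8 + C
(Y(7 + 5, 6) + 392)² = ((-8 + 6) + 392)² = (-2 + 392)² = 390² = 152100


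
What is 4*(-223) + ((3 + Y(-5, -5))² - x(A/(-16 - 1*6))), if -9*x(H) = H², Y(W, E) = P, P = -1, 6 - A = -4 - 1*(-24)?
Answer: -966983/1089 ≈ -887.96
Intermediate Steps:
A = -14 (A = 6 - (-4 - 1*(-24)) = 6 - (-4 + 24) = 6 - 1*20 = 6 - 20 = -14)
Y(W, E) = -1
x(H) = -H²/9
4*(-223) + ((3 + Y(-5, -5))² - x(A/(-16 - 1*6))) = 4*(-223) + ((3 - 1)² - (-1)*(-14/(-16 - 1*6))²/9) = -892 + (2² - (-1)*(-14/(-16 - 6))²/9) = -892 + (4 - (-1)*(-14/(-22))²/9) = -892 + (4 - (-1)*(-14*(-1/22))²/9) = -892 + (4 - (-1)*(7/11)²/9) = -892 + (4 - (-1)*49/(9*121)) = -892 + (4 - 1*(-49/1089)) = -892 + (4 + 49/1089) = -892 + 4405/1089 = -966983/1089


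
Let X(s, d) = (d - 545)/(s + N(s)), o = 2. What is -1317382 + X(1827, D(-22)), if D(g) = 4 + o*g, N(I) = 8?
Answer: -483479311/367 ≈ -1.3174e+6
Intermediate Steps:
D(g) = 4 + 2*g
X(s, d) = (-545 + d)/(8 + s) (X(s, d) = (d - 545)/(s + 8) = (-545 + d)/(8 + s))
-1317382 + X(1827, D(-22)) = -1317382 + (-545 + (4 + 2*(-22)))/(8 + 1827) = -1317382 + (-545 + (4 - 44))/1835 = -1317382 + (-545 - 40)/1835 = -1317382 + (1/1835)*(-585) = -1317382 - 117/367 = -483479311/367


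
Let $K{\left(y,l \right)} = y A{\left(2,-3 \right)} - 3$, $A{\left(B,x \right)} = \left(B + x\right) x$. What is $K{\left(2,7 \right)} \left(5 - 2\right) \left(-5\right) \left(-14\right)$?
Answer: $630$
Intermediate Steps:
$A{\left(B,x \right)} = x \left(B + x\right)$
$K{\left(y,l \right)} = -3 + 3 y$ ($K{\left(y,l \right)} = y \left(- 3 \left(2 - 3\right)\right) - 3 = y \left(\left(-3\right) \left(-1\right)\right) - 3 = y 3 - 3 = 3 y - 3 = -3 + 3 y$)
$K{\left(2,7 \right)} \left(5 - 2\right) \left(-5\right) \left(-14\right) = \left(-3 + 3 \cdot 2\right) \left(5 - 2\right) \left(-5\right) \left(-14\right) = \left(-3 + 6\right) 3 \left(-5\right) \left(-14\right) = 3 \left(-15\right) \left(-14\right) = \left(-45\right) \left(-14\right) = 630$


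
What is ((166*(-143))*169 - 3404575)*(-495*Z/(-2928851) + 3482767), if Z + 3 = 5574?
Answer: -75649999610757995514/2928851 ≈ -2.5829e+13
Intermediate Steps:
Z = 5571 (Z = -3 + 5574 = 5571)
((166*(-143))*169 - 3404575)*(-495*Z/(-2928851) + 3482767) = ((166*(-143))*169 - 3404575)*(-495*5571/(-2928851) + 3482767) = (-23738*169 - 3404575)*(-2757645*(-1/2928851) + 3482767) = (-4011722 - 3404575)*(2757645/2928851 + 3482767) = -7416297*10200508368362/2928851 = -75649999610757995514/2928851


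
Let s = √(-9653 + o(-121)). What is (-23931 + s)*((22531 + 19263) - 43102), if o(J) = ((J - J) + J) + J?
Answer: 31301748 - 1308*I*√9895 ≈ 3.1302e+7 - 1.3011e+5*I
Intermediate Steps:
o(J) = 2*J (o(J) = (0 + J) + J = J + J = 2*J)
s = I*√9895 (s = √(-9653 + 2*(-121)) = √(-9653 - 242) = √(-9895) = I*√9895 ≈ 99.474*I)
(-23931 + s)*((22531 + 19263) - 43102) = (-23931 + I*√9895)*((22531 + 19263) - 43102) = (-23931 + I*√9895)*(41794 - 43102) = (-23931 + I*√9895)*(-1308) = 31301748 - 1308*I*√9895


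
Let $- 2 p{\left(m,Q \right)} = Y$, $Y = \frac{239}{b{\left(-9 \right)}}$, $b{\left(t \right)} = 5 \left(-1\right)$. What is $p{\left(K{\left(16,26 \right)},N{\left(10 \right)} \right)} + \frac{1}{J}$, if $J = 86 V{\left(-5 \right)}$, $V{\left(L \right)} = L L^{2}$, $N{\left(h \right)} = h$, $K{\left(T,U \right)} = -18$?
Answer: $\frac{128462}{5375} \approx 23.9$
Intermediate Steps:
$V{\left(L \right)} = L^{3}$
$b{\left(t \right)} = -5$
$J = -10750$ ($J = 86 \left(-5\right)^{3} = 86 \left(-125\right) = -10750$)
$Y = - \frac{239}{5}$ ($Y = \frac{239}{-5} = 239 \left(- \frac{1}{5}\right) = - \frac{239}{5} \approx -47.8$)
$p{\left(m,Q \right)} = \frac{239}{10}$ ($p{\left(m,Q \right)} = \left(- \frac{1}{2}\right) \left(- \frac{239}{5}\right) = \frac{239}{10}$)
$p{\left(K{\left(16,26 \right)},N{\left(10 \right)} \right)} + \frac{1}{J} = \frac{239}{10} + \frac{1}{-10750} = \frac{239}{10} - \frac{1}{10750} = \frac{128462}{5375}$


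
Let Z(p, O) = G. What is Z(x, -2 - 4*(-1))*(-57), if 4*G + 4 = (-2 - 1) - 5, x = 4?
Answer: 171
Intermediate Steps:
G = -3 (G = -1 + ((-2 - 1) - 5)/4 = -1 + (-3 - 5)/4 = -1 + (1/4)*(-8) = -1 - 2 = -3)
Z(p, O) = -3
Z(x, -2 - 4*(-1))*(-57) = -3*(-57) = 171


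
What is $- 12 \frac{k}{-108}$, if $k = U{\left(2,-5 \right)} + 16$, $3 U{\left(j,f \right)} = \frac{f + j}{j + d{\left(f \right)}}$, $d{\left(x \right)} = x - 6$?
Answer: $\frac{145}{81} \approx 1.7901$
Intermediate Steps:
$d{\left(x \right)} = -6 + x$ ($d{\left(x \right)} = x - 6 = -6 + x$)
$U{\left(j,f \right)} = \frac{f + j}{3 \left(-6 + f + j\right)}$ ($U{\left(j,f \right)} = \frac{\left(f + j\right) \frac{1}{j + \left(-6 + f\right)}}{3} = \frac{\left(f + j\right) \frac{1}{-6 + f + j}}{3} = \frac{\frac{1}{-6 + f + j} \left(f + j\right)}{3} = \frac{f + j}{3 \left(-6 + f + j\right)}$)
$k = \frac{145}{9}$ ($k = \frac{-5 + 2}{3 \left(-6 - 5 + 2\right)} + 16 = \frac{1}{3} \frac{1}{-9} \left(-3\right) + 16 = \frac{1}{3} \left(- \frac{1}{9}\right) \left(-3\right) + 16 = \frac{1}{9} + 16 = \frac{145}{9} \approx 16.111$)
$- 12 \frac{k}{-108} = - 12 \frac{145}{9 \left(-108\right)} = - 12 \cdot \frac{145}{9} \left(- \frac{1}{108}\right) = \left(-12\right) \left(- \frac{145}{972}\right) = \frac{145}{81}$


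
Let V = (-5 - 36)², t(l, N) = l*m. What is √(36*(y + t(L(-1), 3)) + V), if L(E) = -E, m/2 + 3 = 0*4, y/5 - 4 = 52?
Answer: √11545 ≈ 107.45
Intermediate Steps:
y = 280 (y = 20 + 5*52 = 20 + 260 = 280)
m = -6 (m = -6 + 2*(0*4) = -6 + 2*0 = -6 + 0 = -6)
t(l, N) = -6*l (t(l, N) = l*(-6) = -6*l)
V = 1681 (V = (-41)² = 1681)
√(36*(y + t(L(-1), 3)) + V) = √(36*(280 - (-6)*(-1)) + 1681) = √(36*(280 - 6*1) + 1681) = √(36*(280 - 6) + 1681) = √(36*274 + 1681) = √(9864 + 1681) = √11545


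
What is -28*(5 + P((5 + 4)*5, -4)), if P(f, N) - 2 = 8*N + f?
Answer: -560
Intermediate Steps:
P(f, N) = 2 + f + 8*N (P(f, N) = 2 + (8*N + f) = 2 + (f + 8*N) = 2 + f + 8*N)
-28*(5 + P((5 + 4)*5, -4)) = -28*(5 + (2 + (5 + 4)*5 + 8*(-4))) = -28*(5 + (2 + 9*5 - 32)) = -28*(5 + (2 + 45 - 32)) = -28*(5 + 15) = -28*20 = -560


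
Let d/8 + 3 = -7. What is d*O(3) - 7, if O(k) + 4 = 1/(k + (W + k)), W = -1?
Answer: 297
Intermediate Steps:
d = -80 (d = -24 + 8*(-7) = -24 - 56 = -80)
O(k) = -4 + 1/(-1 + 2*k) (O(k) = -4 + 1/(k + (-1 + k)) = -4 + 1/(-1 + 2*k))
d*O(3) - 7 = -80*(5 - 8*3)/(-1 + 2*3) - 7 = -80*(5 - 24)/(-1 + 6) - 7 = -80*(-19)/5 - 7 = -16*(-19) - 7 = -80*(-19/5) - 7 = 304 - 7 = 297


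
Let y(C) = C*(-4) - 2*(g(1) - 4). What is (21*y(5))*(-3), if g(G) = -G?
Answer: 630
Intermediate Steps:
y(C) = 10 - 4*C (y(C) = C*(-4) - 2*(-1*1 - 4) = -4*C - 2*(-1 - 4) = -4*C - 2*(-5) = -4*C + 10 = 10 - 4*C)
(21*y(5))*(-3) = (21*(10 - 4*5))*(-3) = (21*(10 - 20))*(-3) = (21*(-10))*(-3) = -210*(-3) = 630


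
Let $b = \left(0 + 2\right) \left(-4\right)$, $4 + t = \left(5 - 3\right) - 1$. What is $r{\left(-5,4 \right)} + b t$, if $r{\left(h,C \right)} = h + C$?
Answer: $23$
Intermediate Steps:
$r{\left(h,C \right)} = C + h$
$t = -3$ ($t = -4 + \left(\left(5 - 3\right) - 1\right) = -4 + \left(2 - 1\right) = -4 + 1 = -3$)
$b = -8$ ($b = 2 \left(-4\right) = -8$)
$r{\left(-5,4 \right)} + b t = \left(4 - 5\right) - -24 = -1 + 24 = 23$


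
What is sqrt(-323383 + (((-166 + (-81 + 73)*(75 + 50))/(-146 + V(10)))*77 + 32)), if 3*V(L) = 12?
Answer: I*sqrt(1626825130)/71 ≈ 568.08*I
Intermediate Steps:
V(L) = 4 (V(L) = (1/3)*12 = 4)
sqrt(-323383 + (((-166 + (-81 + 73)*(75 + 50))/(-146 + V(10)))*77 + 32)) = sqrt(-323383 + (((-166 + (-81 + 73)*(75 + 50))/(-146 + 4))*77 + 32)) = sqrt(-323383 + (((-166 - 8*125)/(-142))*77 + 32)) = sqrt(-323383 + (((-166 - 1000)*(-1/142))*77 + 32)) = sqrt(-323383 + (-1166*(-1/142)*77 + 32)) = sqrt(-323383 + ((583/71)*77 + 32)) = sqrt(-323383 + (44891/71 + 32)) = sqrt(-323383 + 47163/71) = sqrt(-22913030/71) = I*sqrt(1626825130)/71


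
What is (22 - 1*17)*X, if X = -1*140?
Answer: -700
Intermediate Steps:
X = -140
(22 - 1*17)*X = (22 - 1*17)*(-140) = (22 - 17)*(-140) = 5*(-140) = -700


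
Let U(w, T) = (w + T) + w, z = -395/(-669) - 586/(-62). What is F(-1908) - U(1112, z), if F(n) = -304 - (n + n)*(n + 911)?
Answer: -78955240382/20739 ≈ -3.8071e+6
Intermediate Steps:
z = 208262/20739 (z = -395*(-1/669) - 586*(-1/62) = 395/669 + 293/31 = 208262/20739 ≈ 10.042)
U(w, T) = T + 2*w (U(w, T) = (T + w) + w = T + 2*w)
F(n) = -304 - 2*n*(911 + n)
F(-1908) - U(1112, z) = (-304 - 1822*(-1908) - 2*(-1908)**2) - (208262/20739 + 2*1112) = (-304 + 3476376 - 2*3640464) - (208262/20739 + 2224) = (-304 + 3476376 - 7280928) - 1*46331798/20739 = -3804856 - 46331798/20739 = -78955240382/20739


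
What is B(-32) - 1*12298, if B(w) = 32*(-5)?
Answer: -12458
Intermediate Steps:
B(w) = -160
B(-32) - 1*12298 = -160 - 1*12298 = -160 - 12298 = -12458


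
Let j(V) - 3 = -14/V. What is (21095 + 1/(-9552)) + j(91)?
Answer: 2619846131/124176 ≈ 21098.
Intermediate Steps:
j(V) = 3 - 14/V
(21095 + 1/(-9552)) + j(91) = (21095 + 1/(-9552)) + (3 - 14/91) = (21095 - 1/9552) + (3 - 14*1/91) = 201499439/9552 + (3 - 2/13) = 201499439/9552 + 37/13 = 2619846131/124176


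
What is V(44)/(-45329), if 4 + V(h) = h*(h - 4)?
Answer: -1756/45329 ≈ -0.038739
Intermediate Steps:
V(h) = -4 + h*(-4 + h) (V(h) = -4 + h*(h - 4) = -4 + h*(-4 + h))
V(44)/(-45329) = (-4 + 44² - 4*44)/(-45329) = (-4 + 1936 - 176)*(-1/45329) = 1756*(-1/45329) = -1756/45329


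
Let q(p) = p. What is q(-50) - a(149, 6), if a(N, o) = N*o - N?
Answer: -795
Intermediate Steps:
a(N, o) = -N + N*o
q(-50) - a(149, 6) = -50 - 149*(-1 + 6) = -50 - 149*5 = -50 - 1*745 = -50 - 745 = -795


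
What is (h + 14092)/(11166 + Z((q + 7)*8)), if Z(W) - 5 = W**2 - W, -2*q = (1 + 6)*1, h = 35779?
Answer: 49871/11927 ≈ 4.1814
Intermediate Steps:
q = -7/2 (q = -(1 + 6)/2 = -7/2 ≈ -3.5000)
Z(W) = 5 + W**2 - W (Z(W) = 5 + (W**2 - W) = 5 + W**2 - W)
(h + 14092)/(11166 + Z((q + 7)*8)) = (35779 + 14092)/(11166 + (5 + ((-7/2 + 7)*8)**2 - (-7/2 + 7)*8)) = 49871/(11166 + (5 + ((7/2)*8)**2 - 7*8/2)) = 49871/(11166 + (5 + 28**2 - 1*28)) = 49871/(11166 + (5 + 784 - 28)) = 49871/(11166 + 761) = 49871/11927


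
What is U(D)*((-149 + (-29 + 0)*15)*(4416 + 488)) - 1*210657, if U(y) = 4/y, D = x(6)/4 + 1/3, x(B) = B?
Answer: -71051691/11 ≈ -6.4592e+6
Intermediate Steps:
D = 11/6 (D = 6/4 + 1/3 = 6*(¼) + 1*(⅓) = 3/2 + ⅓ = 11/6 ≈ 1.8333)
U(D)*((-149 + (-29 + 0)*15)*(4416 + 488)) - 1*210657 = (4/(11/6))*((-149 + (-29 + 0)*15)*(4416 + 488)) - 1*210657 = (4*(6/11))*((-149 - 29*15)*4904) - 210657 = 24*((-149 - 435)*4904)/11 - 210657 = 24*(-584*4904)/11 - 210657 = (24/11)*(-2863936) - 210657 = -68734464/11 - 210657 = -71051691/11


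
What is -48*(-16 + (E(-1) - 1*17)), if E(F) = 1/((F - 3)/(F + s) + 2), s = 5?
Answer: 1536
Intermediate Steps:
E(F) = 1/(2 + (-3 + F)/(5 + F)) (E(F) = 1/((F - 3)/(F + 5) + 2) = 1/((-3 + F)/(5 + F) + 2) = 1/(2 + (-3 + F)/(5 + F)))
-48*(-16 + (E(-1) - 1*17)) = -48*(-16 + ((5 - 1)/(7 + 3*(-1)) - 1*17)) = -48*(-16 + (4/(7 - 3) - 17)) = -48*(-16 + (4/4 - 17)) = -48*(-16 + ((¼)*4 - 17)) = -48*(-16 + (1 - 17)) = -48*(-16 - 16) = -48*(-32) = 1536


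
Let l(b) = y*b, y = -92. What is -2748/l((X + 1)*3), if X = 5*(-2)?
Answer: -229/207 ≈ -1.1063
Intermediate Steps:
X = -10
l(b) = -92*b
-2748/l((X + 1)*3) = -2748*(-1/(276*(-10 + 1))) = -2748/((-(-828)*3)) = -2748/((-92*(-27))) = -2748/2484 = -2748*1/2484 = -229/207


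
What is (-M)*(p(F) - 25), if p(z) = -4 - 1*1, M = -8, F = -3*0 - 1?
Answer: -240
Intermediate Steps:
F = -1 (F = 0 - 1 = -1)
p(z) = -5 (p(z) = -4 - 1 = -5)
(-M)*(p(F) - 25) = (-1*(-8))*(-5 - 25) = 8*(-30) = -240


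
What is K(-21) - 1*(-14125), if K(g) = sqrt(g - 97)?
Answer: 14125 + I*sqrt(118) ≈ 14125.0 + 10.863*I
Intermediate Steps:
K(g) = sqrt(-97 + g)
K(-21) - 1*(-14125) = sqrt(-97 - 21) - 1*(-14125) = sqrt(-118) + 14125 = I*sqrt(118) + 14125 = 14125 + I*sqrt(118)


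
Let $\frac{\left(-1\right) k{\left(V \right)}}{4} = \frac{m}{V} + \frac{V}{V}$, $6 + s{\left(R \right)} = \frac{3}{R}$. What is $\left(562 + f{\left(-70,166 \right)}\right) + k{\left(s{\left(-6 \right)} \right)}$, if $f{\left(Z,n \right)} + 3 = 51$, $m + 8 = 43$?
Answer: $\frac{8158}{13} \approx 627.54$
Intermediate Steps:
$m = 35$ ($m = -8 + 43 = 35$)
$f{\left(Z,n \right)} = 48$ ($f{\left(Z,n \right)} = -3 + 51 = 48$)
$s{\left(R \right)} = -6 + \frac{3}{R}$
$k{\left(V \right)} = -4 - \frac{140}{V}$ ($k{\left(V \right)} = - 4 \left(\frac{35}{V} + \frac{V}{V}\right) = - 4 \left(\frac{35}{V} + 1\right) = - 4 \left(1 + \frac{35}{V}\right) = -4 - \frac{140}{V}$)
$\left(562 + f{\left(-70,166 \right)}\right) + k{\left(s{\left(-6 \right)} \right)} = \left(562 + 48\right) - \left(4 + \frac{140}{-6 + \frac{3}{-6}}\right) = 610 - \left(4 + \frac{140}{-6 + 3 \left(- \frac{1}{6}\right)}\right) = 610 - \left(4 + \frac{140}{-6 - \frac{1}{2}}\right) = 610 - \left(4 + \frac{140}{- \frac{13}{2}}\right) = 610 - - \frac{228}{13} = 610 + \left(-4 + \frac{280}{13}\right) = 610 + \frac{228}{13} = \frac{8158}{13}$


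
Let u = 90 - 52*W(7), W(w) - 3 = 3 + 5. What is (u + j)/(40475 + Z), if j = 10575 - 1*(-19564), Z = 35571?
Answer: 631/1618 ≈ 0.38999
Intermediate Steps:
W(w) = 11 (W(w) = 3 + (3 + 5) = 3 + 8 = 11)
u = -482 (u = 90 - 52*11 = 90 - 572 = -482)
j = 30139 (j = 10575 + 19564 = 30139)
(u + j)/(40475 + Z) = (-482 + 30139)/(40475 + 35571) = 29657/76046 = 29657*(1/76046) = 631/1618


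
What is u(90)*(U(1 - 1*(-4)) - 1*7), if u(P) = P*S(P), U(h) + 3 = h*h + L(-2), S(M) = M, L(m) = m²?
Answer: 153900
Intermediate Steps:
U(h) = 1 + h² (U(h) = -3 + (h*h + (-2)²) = -3 + (h² + 4) = -3 + (4 + h²) = 1 + h²)
u(P) = P² (u(P) = P*P = P²)
u(90)*(U(1 - 1*(-4)) - 1*7) = 90²*((1 + (1 - 1*(-4))²) - 1*7) = 8100*((1 + (1 + 4)²) - 7) = 8100*((1 + 5²) - 7) = 8100*((1 + 25) - 7) = 8100*(26 - 7) = 8100*19 = 153900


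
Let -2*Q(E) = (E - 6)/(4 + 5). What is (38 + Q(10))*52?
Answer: 17680/9 ≈ 1964.4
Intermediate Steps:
Q(E) = ⅓ - E/18 (Q(E) = -(E - 6)/(2*(4 + 5)) = -(-6 + E)/(2*9) = -(-⅔ + E/9)/2 = ⅓ - E/18)
(38 + Q(10))*52 = (38 + (⅓ - 1/18*10))*52 = (38 + (⅓ - 5/9))*52 = (38 - 2/9)*52 = (340/9)*52 = 17680/9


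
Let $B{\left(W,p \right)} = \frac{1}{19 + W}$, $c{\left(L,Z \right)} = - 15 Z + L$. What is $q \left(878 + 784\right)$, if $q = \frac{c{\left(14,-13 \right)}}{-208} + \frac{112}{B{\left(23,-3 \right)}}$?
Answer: $\frac{812903313}{104} \approx 7.8164 \cdot 10^{6}$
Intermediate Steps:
$c{\left(L,Z \right)} = L - 15 Z$
$q = \frac{978223}{208}$ ($q = \frac{14 - -195}{-208} + \frac{112}{\frac{1}{19 + 23}} = \left(14 + 195\right) \left(- \frac{1}{208}\right) + \frac{112}{\frac{1}{42}} = 209 \left(- \frac{1}{208}\right) + 112 \frac{1}{\frac{1}{42}} = - \frac{209}{208} + 112 \cdot 42 = - \frac{209}{208} + 4704 = \frac{978223}{208} \approx 4703.0$)
$q \left(878 + 784\right) = \frac{978223 \left(878 + 784\right)}{208} = \frac{978223}{208} \cdot 1662 = \frac{812903313}{104}$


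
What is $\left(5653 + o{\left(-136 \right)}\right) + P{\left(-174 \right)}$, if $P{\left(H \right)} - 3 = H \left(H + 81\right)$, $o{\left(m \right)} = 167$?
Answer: $22005$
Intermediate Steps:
$P{\left(H \right)} = 3 + H \left(81 + H\right)$ ($P{\left(H \right)} = 3 + H \left(H + 81\right) = 3 + H \left(81 + H\right)$)
$\left(5653 + o{\left(-136 \right)}\right) + P{\left(-174 \right)} = \left(5653 + 167\right) + \left(3 + \left(-174\right)^{2} + 81 \left(-174\right)\right) = 5820 + \left(3 + 30276 - 14094\right) = 5820 + 16185 = 22005$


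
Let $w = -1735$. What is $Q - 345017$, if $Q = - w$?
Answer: $-343282$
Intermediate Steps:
$Q = 1735$ ($Q = \left(-1\right) \left(-1735\right) = 1735$)
$Q - 345017 = 1735 - 345017 = -343282$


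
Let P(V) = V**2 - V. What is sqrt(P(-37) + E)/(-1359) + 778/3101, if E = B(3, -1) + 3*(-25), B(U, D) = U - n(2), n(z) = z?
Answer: 778/3101 - 2*sqrt(37)/453 ≈ 0.22403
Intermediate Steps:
B(U, D) = -2 + U (B(U, D) = U - 1*2 = U - 2 = -2 + U)
E = -74 (E = (-2 + 3) + 3*(-25) = 1 - 75 = -74)
sqrt(P(-37) + E)/(-1359) + 778/3101 = sqrt(-37*(-1 - 37) - 74)/(-1359) + 778/3101 = sqrt(-37*(-38) - 74)*(-1/1359) + 778*(1/3101) = sqrt(1406 - 74)*(-1/1359) + 778/3101 = sqrt(1332)*(-1/1359) + 778/3101 = (6*sqrt(37))*(-1/1359) + 778/3101 = -2*sqrt(37)/453 + 778/3101 = 778/3101 - 2*sqrt(37)/453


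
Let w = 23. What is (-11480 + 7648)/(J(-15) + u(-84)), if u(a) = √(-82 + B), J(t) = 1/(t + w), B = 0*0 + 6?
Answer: 30656*I/(-I + 16*√19) ≈ -6.3013 + 439.47*I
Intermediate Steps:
B = 6 (B = 0 + 6 = 6)
J(t) = 1/(23 + t) (J(t) = 1/(t + 23) = 1/(23 + t))
u(a) = 2*I*√19 (u(a) = √(-82 + 6) = √(-76) = 2*I*√19)
(-11480 + 7648)/(J(-15) + u(-84)) = (-11480 + 7648)/(1/(23 - 15) + 2*I*√19) = -3832/(1/8 + 2*I*√19) = -3832/(⅛ + 2*I*√19)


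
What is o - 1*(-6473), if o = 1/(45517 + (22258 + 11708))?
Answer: 514493460/79483 ≈ 6473.0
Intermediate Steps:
o = 1/79483 (o = 1/(45517 + 33966) = 1/79483 ≈ 1.2581e-5)
o - 1*(-6473) = 1/79483 - 1*(-6473) = 1/79483 + 6473 = 514493460/79483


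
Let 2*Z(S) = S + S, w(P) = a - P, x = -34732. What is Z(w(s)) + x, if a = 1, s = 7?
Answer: -34738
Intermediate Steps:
w(P) = 1 - P
Z(S) = S (Z(S) = (S + S)/2 = (2*S)/2 = S)
Z(w(s)) + x = (1 - 1*7) - 34732 = (1 - 7) - 34732 = -6 - 34732 = -34738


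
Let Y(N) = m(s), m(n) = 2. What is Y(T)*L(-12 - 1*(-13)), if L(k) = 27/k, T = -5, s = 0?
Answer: 54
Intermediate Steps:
Y(N) = 2
Y(T)*L(-12 - 1*(-13)) = 2*(27/(-12 - 1*(-13))) = 2*(27/(-12 + 13)) = 2*(27/1) = 2*(27*1) = 2*27 = 54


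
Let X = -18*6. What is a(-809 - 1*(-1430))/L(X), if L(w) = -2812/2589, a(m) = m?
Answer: -1607769/2812 ≈ -571.75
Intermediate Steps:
X = -108
L(w) = -2812/2589 (L(w) = -2812*1/2589 = -2812/2589)
a(-809 - 1*(-1430))/L(X) = (-809 - 1*(-1430))/(-2812/2589) = (-809 + 1430)*(-2589/2812) = 621*(-2589/2812) = -1607769/2812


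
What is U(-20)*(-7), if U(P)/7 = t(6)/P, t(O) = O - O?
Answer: 0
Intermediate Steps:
t(O) = 0
U(P) = 0 (U(P) = 7*(0/P) = 7*0 = 0)
U(-20)*(-7) = 0*(-7) = 0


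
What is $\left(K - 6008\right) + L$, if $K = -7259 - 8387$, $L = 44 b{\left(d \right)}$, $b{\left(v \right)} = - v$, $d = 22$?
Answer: $-22622$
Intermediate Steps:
$L = -968$ ($L = 44 \left(\left(-1\right) 22\right) = 44 \left(-22\right) = -968$)
$K = -15646$ ($K = -7259 - 8387 = -15646$)
$\left(K - 6008\right) + L = \left(-15646 - 6008\right) - 968 = -21654 - 968 = -22622$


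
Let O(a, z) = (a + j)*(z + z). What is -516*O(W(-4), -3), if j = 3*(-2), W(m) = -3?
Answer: -27864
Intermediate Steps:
j = -6
O(a, z) = 2*z*(-6 + a) (O(a, z) = (a - 6)*(z + z) = (-6 + a)*(2*z) = 2*z*(-6 + a))
-516*O(W(-4), -3) = -1032*(-3)*(-6 - 3) = -1032*(-3)*(-9) = -516*54 = -27864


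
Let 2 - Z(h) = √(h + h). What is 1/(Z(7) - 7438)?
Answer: -3718/27647041 + √14/55294082 ≈ -0.00013441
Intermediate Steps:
Z(h) = 2 - √2*√h (Z(h) = 2 - √(h + h) = 2 - √(2*h) = 2 - √2*√h)
1/(Z(7) - 7438) = 1/((2 - √2*√7) - 7438) = 1/((2 - √14) - 7438) = 1/(-7436 - √14)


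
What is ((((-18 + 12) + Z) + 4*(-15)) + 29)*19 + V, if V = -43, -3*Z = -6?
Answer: -708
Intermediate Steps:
Z = 2 (Z = -⅓*(-6) = 2)
((((-18 + 12) + Z) + 4*(-15)) + 29)*19 + V = ((((-18 + 12) + 2) + 4*(-15)) + 29)*19 - 43 = (((-6 + 2) - 60) + 29)*19 - 43 = ((-4 - 60) + 29)*19 - 43 = (-64 + 29)*19 - 43 = -35*19 - 43 = -665 - 43 = -708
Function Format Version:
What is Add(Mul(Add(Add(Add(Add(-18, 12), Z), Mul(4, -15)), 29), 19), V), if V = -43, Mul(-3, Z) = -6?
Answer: -708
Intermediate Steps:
Z = 2 (Z = Mul(Rational(-1, 3), -6) = 2)
Add(Mul(Add(Add(Add(Add(-18, 12), Z), Mul(4, -15)), 29), 19), V) = Add(Mul(Add(Add(Add(Add(-18, 12), 2), Mul(4, -15)), 29), 19), -43) = Add(Mul(Add(Add(Add(-6, 2), -60), 29), 19), -43) = Add(Mul(Add(Add(-4, -60), 29), 19), -43) = Add(Mul(Add(-64, 29), 19), -43) = Add(Mul(-35, 19), -43) = Add(-665, -43) = -708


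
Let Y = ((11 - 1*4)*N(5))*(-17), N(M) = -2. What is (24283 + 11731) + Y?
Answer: 36252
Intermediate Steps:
Y = 238 (Y = ((11 - 1*4)*(-2))*(-17) = ((11 - 4)*(-2))*(-17) = (7*(-2))*(-17) = -14*(-17) = 238)
(24283 + 11731) + Y = (24283 + 11731) + 238 = 36014 + 238 = 36252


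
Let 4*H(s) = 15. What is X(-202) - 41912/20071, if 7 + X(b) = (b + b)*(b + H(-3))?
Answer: 1607364194/20071 ≈ 80084.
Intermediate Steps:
H(s) = 15/4 (H(s) = (1/4)*15 = 15/4)
X(b) = -7 + 2*b*(15/4 + b) (X(b) = -7 + (b + b)*(b + 15/4) = -7 + (2*b)*(15/4 + b) = -7 + 2*b*(15/4 + b))
X(-202) - 41912/20071 = (-7 + 2*(-202)**2 + (15/2)*(-202)) - 41912/20071 = (-7 + 2*40804 - 1515) - 41912*1/20071 = (-7 + 81608 - 1515) - 41912/20071 = 80086 - 41912/20071 = 1607364194/20071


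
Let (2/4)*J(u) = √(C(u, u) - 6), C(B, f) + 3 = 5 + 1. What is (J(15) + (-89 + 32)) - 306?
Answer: -363 + 2*I*√3 ≈ -363.0 + 3.4641*I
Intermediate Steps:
C(B, f) = 3 (C(B, f) = -3 + (5 + 1) = -3 + 6 = 3)
J(u) = 2*I*√3 (J(u) = 2*√(3 - 6) = 2*√(-3) = 2*(I*√3) = 2*I*√3)
(J(15) + (-89 + 32)) - 306 = (2*I*√3 + (-89 + 32)) - 306 = (2*I*√3 - 57) - 306 = (-57 + 2*I*√3) - 306 = -363 + 2*I*√3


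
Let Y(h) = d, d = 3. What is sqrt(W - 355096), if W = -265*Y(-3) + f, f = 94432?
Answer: 3*I*sqrt(29051) ≈ 511.33*I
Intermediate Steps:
Y(h) = 3
W = 93637 (W = -265*3 + 94432 = -795 + 94432 = 93637)
sqrt(W - 355096) = sqrt(93637 - 355096) = sqrt(-261459) = 3*I*sqrt(29051)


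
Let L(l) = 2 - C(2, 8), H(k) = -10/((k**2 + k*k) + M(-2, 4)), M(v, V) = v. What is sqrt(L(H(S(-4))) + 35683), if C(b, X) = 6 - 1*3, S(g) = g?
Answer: sqrt(35682) ≈ 188.90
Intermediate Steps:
C(b, X) = 3 (C(b, X) = 6 - 3 = 3)
H(k) = -10/(-2 + 2*k**2) (H(k) = -10/((k**2 + k*k) - 2) = -10/((k**2 + k**2) - 2) = -10/(2*k**2 - 2) = -10/(-2 + 2*k**2))
L(l) = -1 (L(l) = 2 - 1*3 = 2 - 3 = -1)
sqrt(L(H(S(-4))) + 35683) = sqrt(-1 + 35683) = sqrt(35682)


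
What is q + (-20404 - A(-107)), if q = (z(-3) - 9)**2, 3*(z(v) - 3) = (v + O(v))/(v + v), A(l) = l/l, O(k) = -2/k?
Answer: -59400491/2916 ≈ -20371.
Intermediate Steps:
A(l) = 1
z(v) = 3 + (v - 2/v)/(6*v) (z(v) = 3 + ((v - 2/v)/(v + v))/3 = 3 + ((v - 2/v)/((2*v)))/3 = 3 + ((v - 2/v)*(1/(2*v)))/3 = 3 + ((v - 2/v)/(2*v))/3 = 3 + (v - 2/v)/(6*v))
q = 100489/2916 (q = ((19/6 - 1/3/(-3)**2) - 9)**2 = ((19/6 - 1/3*1/9) - 9)**2 = ((19/6 - 1/27) - 9)**2 = (169/54 - 9)**2 = (-317/54)**2 = 100489/2916 ≈ 34.461)
q + (-20404 - A(-107)) = 100489/2916 + (-20404 - 1*1) = 100489/2916 + (-20404 - 1) = 100489/2916 - 20405 = -59400491/2916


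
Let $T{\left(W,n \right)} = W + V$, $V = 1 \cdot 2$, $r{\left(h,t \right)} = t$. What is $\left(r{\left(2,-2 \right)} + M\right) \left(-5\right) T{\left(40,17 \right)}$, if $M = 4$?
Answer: $-420$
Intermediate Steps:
$V = 2$
$T{\left(W,n \right)} = 2 + W$ ($T{\left(W,n \right)} = W + 2 = 2 + W$)
$\left(r{\left(2,-2 \right)} + M\right) \left(-5\right) T{\left(40,17 \right)} = \left(-2 + 4\right) \left(-5\right) \left(2 + 40\right) = 2 \left(-5\right) 42 = \left(-10\right) 42 = -420$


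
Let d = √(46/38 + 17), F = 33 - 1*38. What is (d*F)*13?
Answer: -65*√6574/19 ≈ -277.38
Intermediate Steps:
F = -5 (F = 33 - 38 = -5)
d = √6574/19 (d = √(46*(1/38) + 17) = √(23/19 + 17) = √(346/19) = √6574/19 ≈ 4.2674)
(d*F)*13 = ((√6574/19)*(-5))*13 = -5*√6574/19*13 = -65*√6574/19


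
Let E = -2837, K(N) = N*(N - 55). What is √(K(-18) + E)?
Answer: I*√1523 ≈ 39.026*I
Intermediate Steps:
K(N) = N*(-55 + N)
√(K(-18) + E) = √(-18*(-55 - 18) - 2837) = √(-18*(-73) - 2837) = √(1314 - 2837) = √(-1523) = I*√1523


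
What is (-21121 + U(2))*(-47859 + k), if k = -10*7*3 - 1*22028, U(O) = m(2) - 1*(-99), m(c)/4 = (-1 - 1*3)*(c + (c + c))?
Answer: 1480308446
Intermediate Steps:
m(c) = -48*c (m(c) = 4*((-1 - 1*3)*(c + (c + c))) = 4*((-1 - 3)*(c + 2*c)) = 4*(-12*c) = -48*c)
U(O) = 3 (U(O) = -48*2 - 1*(-99) = -96 + 99 = 3)
k = -22238 (k = -70*3 - 22028 = -210 - 22028 = -22238)
(-21121 + U(2))*(-47859 + k) = (-21121 + 3)*(-47859 - 22238) = -21118*(-70097) = 1480308446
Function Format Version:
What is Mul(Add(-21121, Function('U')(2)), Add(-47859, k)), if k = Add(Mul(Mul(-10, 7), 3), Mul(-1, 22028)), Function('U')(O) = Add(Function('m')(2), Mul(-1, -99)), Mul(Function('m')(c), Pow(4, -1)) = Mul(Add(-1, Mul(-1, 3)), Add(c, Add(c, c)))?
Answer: 1480308446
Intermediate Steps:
Function('m')(c) = Mul(-48, c) (Function('m')(c) = Mul(4, Mul(Add(-1, Mul(-1, 3)), Add(c, Add(c, c)))) = Mul(4, Mul(Add(-1, -3), Add(c, Mul(2, c)))) = Mul(4, Mul(-4, Mul(3, c))) = Mul(4, Mul(-12, c)) = Mul(-48, c))
Function('U')(O) = 3 (Function('U')(O) = Add(Mul(-48, 2), Mul(-1, -99)) = Add(-96, 99) = 3)
k = -22238 (k = Add(Mul(-70, 3), -22028) = Add(-210, -22028) = -22238)
Mul(Add(-21121, Function('U')(2)), Add(-47859, k)) = Mul(Add(-21121, 3), Add(-47859, -22238)) = Mul(-21118, -70097) = 1480308446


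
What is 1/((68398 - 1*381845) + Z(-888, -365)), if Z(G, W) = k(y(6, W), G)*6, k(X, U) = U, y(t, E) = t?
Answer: -1/318775 ≈ -3.1370e-6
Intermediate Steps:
Z(G, W) = 6*G (Z(G, W) = G*6 = 6*G)
1/((68398 - 1*381845) + Z(-888, -365)) = 1/((68398 - 1*381845) + 6*(-888)) = 1/((68398 - 381845) - 5328) = 1/(-313447 - 5328) = 1/(-318775) = -1/318775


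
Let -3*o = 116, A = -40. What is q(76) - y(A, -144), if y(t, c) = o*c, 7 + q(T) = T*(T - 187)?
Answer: -14011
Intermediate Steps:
o = -116/3 (o = -⅓*116 = -116/3 ≈ -38.667)
q(T) = -7 + T*(-187 + T) (q(T) = -7 + T*(T - 187) = -7 + T*(-187 + T))
y(t, c) = -116*c/3
q(76) - y(A, -144) = (-7 + 76² - 187*76) - (-116)*(-144)/3 = (-7 + 5776 - 14212) - 1*5568 = -8443 - 5568 = -14011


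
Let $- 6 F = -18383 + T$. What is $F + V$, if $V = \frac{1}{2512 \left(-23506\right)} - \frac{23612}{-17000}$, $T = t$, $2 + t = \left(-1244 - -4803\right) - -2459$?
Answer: $\frac{776397667930649}{376425084000} \approx 2062.6$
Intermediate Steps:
$t = 6016$ ($t = -2 - -6018 = -2 + \left(\left(-1244 + 4803\right) + 2459\right) = -2 + \left(3559 + 2459\right) = -2 + 6018 = 6016$)
$T = 6016$
$F = \frac{12367}{6}$ ($F = - \frac{-18383 + 6016}{6} = \left(- \frac{1}{6}\right) \left(-12367\right) = \frac{12367}{6} \approx 2061.2$)
$V = \frac{174277430883}{125475028000}$ ($V = \frac{1}{2512} \left(- \frac{1}{23506}\right) - - \frac{5903}{4250} = - \frac{1}{59047072} + \frac{5903}{4250} = \frac{174277430883}{125475028000} \approx 1.3889$)
$F + V = \frac{12367}{6} + \frac{174277430883}{125475028000} = \frac{776397667930649}{376425084000}$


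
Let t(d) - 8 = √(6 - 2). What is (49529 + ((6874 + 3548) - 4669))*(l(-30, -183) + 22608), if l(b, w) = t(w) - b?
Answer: 1252026736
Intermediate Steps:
t(d) = 10 (t(d) = 8 + √(6 - 2) = 8 + √4 = 8 + 2 = 10)
l(b, w) = 10 - b
(49529 + ((6874 + 3548) - 4669))*(l(-30, -183) + 22608) = (49529 + ((6874 + 3548) - 4669))*((10 - 1*(-30)) + 22608) = (49529 + (10422 - 4669))*((10 + 30) + 22608) = (49529 + 5753)*(40 + 22608) = 55282*22648 = 1252026736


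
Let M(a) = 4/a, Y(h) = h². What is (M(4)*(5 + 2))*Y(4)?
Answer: 112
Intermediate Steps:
(M(4)*(5 + 2))*Y(4) = ((4/4)*(5 + 2))*4² = ((4*(¼))*7)*16 = (1*7)*16 = 7*16 = 112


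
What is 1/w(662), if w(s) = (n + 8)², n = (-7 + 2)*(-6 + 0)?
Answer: 1/1444 ≈ 0.00069252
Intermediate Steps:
n = 30 (n = -5*(-6) = 30)
w(s) = 1444 (w(s) = (30 + 8)² = 38² = 1444)
1/w(662) = 1/1444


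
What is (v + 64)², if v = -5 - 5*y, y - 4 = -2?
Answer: 2401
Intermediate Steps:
y = 2 (y = 4 - 2 = 2)
v = -15 (v = -5 - 5*2 = -5 - 10 = -15)
(v + 64)² = (-15 + 64)² = 49² = 2401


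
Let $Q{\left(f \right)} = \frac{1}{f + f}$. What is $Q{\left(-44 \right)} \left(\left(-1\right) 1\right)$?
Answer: $\frac{1}{88} \approx 0.011364$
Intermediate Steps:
$Q{\left(f \right)} = \frac{1}{2 f}$
$Q{\left(-44 \right)} \left(\left(-1\right) 1\right) = \frac{1}{2 \left(-44\right)} \left(\left(-1\right) 1\right) = \frac{1}{2} \left(- \frac{1}{44}\right) \left(-1\right) = \left(- \frac{1}{88}\right) \left(-1\right) = \frac{1}{88}$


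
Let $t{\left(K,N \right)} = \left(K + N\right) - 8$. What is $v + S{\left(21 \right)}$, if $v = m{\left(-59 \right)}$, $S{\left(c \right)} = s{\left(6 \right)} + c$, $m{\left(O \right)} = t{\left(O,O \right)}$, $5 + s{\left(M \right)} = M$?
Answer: $-104$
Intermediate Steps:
$t{\left(K,N \right)} = -8 + K + N$
$s{\left(M \right)} = -5 + M$
$m{\left(O \right)} = -8 + 2 O$ ($m{\left(O \right)} = -8 + O + O = -8 + 2 O$)
$S{\left(c \right)} = 1 + c$ ($S{\left(c \right)} = \left(-5 + 6\right) + c = 1 + c$)
$v = -126$ ($v = -8 + 2 \left(-59\right) = -8 - 118 = -126$)
$v + S{\left(21 \right)} = -126 + \left(1 + 21\right) = -126 + 22 = -104$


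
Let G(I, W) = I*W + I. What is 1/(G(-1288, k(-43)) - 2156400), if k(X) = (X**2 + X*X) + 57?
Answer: -1/6994128 ≈ -1.4298e-7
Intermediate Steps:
k(X) = 57 + 2*X**2 (k(X) = (X**2 + X**2) + 57 = 2*X**2 + 57 = 57 + 2*X**2)
G(I, W) = I + I*W
1/(G(-1288, k(-43)) - 2156400) = 1/(-1288*(1 + (57 + 2*(-43)**2)) - 2156400) = 1/(-1288*(1 + (57 + 2*1849)) - 2156400) = 1/(-1288*(1 + (57 + 3698)) - 2156400) = 1/(-1288*(1 + 3755) - 2156400) = 1/(-1288*3756 - 2156400) = 1/(-4837728 - 2156400) = 1/(-6994128) = -1/6994128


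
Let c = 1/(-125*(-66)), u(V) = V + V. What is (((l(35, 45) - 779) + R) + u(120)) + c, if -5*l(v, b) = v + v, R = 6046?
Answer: 45317251/8250 ≈ 5493.0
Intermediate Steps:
l(v, b) = -2*v/5 (l(v, b) = -(v + v)/5 = -2*v/5)
u(V) = 2*V
c = 1/8250 ≈ 0.00012121
(((l(35, 45) - 779) + R) + u(120)) + c = (((-⅖*35 - 779) + 6046) + 2*120) + 1/8250 = (((-14 - 779) + 6046) + 240) + 1/8250 = ((-793 + 6046) + 240) + 1/8250 = (5253 + 240) + 1/8250 = 5493 + 1/8250 = 45317251/8250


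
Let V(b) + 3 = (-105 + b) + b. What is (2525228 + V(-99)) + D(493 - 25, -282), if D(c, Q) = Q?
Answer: 2524640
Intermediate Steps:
V(b) = -108 + 2*b (V(b) = -3 + ((-105 + b) + b) = -3 + (-105 + 2*b) = -108 + 2*b)
(2525228 + V(-99)) + D(493 - 25, -282) = (2525228 + (-108 + 2*(-99))) - 282 = (2525228 + (-108 - 198)) - 282 = (2525228 - 306) - 282 = 2524922 - 282 = 2524640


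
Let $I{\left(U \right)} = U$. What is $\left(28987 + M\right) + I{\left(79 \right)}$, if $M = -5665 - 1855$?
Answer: $21546$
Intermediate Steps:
$M = -7520$ ($M = -5665 - 1855 = -7520$)
$\left(28987 + M\right) + I{\left(79 \right)} = \left(28987 - 7520\right) + 79 = 21467 + 79 = 21546$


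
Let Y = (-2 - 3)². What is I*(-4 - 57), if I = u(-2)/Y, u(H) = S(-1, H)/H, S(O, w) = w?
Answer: -61/25 ≈ -2.4400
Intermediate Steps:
Y = 25 (Y = (-5)² = 25)
u(H) = 1 (u(H) = H/H = 1)
I = 1/25 ≈ 0.040000
I*(-4 - 57) = (-4 - 57)/25 = (1/25)*(-61) = -61/25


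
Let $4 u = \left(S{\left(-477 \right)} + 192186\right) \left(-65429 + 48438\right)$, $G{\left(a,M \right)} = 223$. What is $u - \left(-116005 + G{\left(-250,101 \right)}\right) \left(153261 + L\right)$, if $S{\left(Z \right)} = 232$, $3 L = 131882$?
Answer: $\frac{44034750901}{2} \approx 2.2017 \cdot 10^{10}$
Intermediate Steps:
$L = \frac{131882}{3}$ ($L = \frac{1}{3} \cdot 131882 = \frac{131882}{3} \approx 43961.0$)
$u = - \frac{1634687119}{2}$ ($u = \frac{\left(232 + 192186\right) \left(-65429 + 48438\right)}{4} = \frac{192418 \left(-16991\right)}{4} = \frac{1}{4} \left(-3269374238\right) = - \frac{1634687119}{2} \approx -8.1734 \cdot 10^{8}$)
$u - \left(-116005 + G{\left(-250,101 \right)}\right) \left(153261 + L\right) = - \frac{1634687119}{2} - \left(-116005 + 223\right) \left(153261 + \frac{131882}{3}\right) = - \frac{1634687119}{2} - \left(-115782\right) \frac{591665}{3} = - \frac{1634687119}{2} - -22834719010 = - \frac{1634687119}{2} + 22834719010 = \frac{44034750901}{2}$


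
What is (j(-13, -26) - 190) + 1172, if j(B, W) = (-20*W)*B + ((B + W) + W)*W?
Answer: -4088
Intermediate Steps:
j(B, W) = W*(B + 2*W) - 20*B*W (j(B, W) = -20*B*W + (B + 2*W)*W = -20*B*W + W*(B + 2*W) = W*(B + 2*W) - 20*B*W)
(j(-13, -26) - 190) + 1172 = (-26*(-19*(-13) + 2*(-26)) - 190) + 1172 = (-26*(247 - 52) - 190) + 1172 = (-26*195 - 190) + 1172 = (-5070 - 190) + 1172 = -5260 + 1172 = -4088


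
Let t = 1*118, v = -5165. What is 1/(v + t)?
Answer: -1/5047 ≈ -0.00019814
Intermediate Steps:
t = 118
1/(v + t) = 1/(-5165 + 118) = 1/(-5047) = -1/5047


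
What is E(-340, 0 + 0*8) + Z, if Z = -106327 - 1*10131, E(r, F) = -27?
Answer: -116485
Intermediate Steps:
Z = -116458 (Z = -106327 - 10131 = -116458)
E(-340, 0 + 0*8) + Z = -27 - 116458 = -116485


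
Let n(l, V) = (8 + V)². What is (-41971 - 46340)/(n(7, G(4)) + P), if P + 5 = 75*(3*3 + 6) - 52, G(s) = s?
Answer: -29437/404 ≈ -72.864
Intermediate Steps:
P = 1068 (P = -5 + (75*(3*3 + 6) - 52) = -5 + (75*(9 + 6) - 52) = -5 + (75*15 - 52) = -5 + (1125 - 52) = -5 + 1073 = 1068)
(-41971 - 46340)/(n(7, G(4)) + P) = (-41971 - 46340)/((8 + 4)² + 1068) = -88311/(12² + 1068) = -88311/(144 + 1068) = -88311/1212 = -88311*1/1212 = -29437/404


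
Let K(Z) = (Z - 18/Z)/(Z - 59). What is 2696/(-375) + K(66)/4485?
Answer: -62051933/8633625 ≈ -7.1872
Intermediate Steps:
K(Z) = (Z - 18/Z)/(-59 + Z)
2696/(-375) + K(66)/4485 = 2696/(-375) + ((-18 + 66²)/(66*(-59 + 66)))/4485 = 2696*(-1/375) + ((1/66)*(-18 + 4356)/7)*(1/4485) = -2696/375 + ((1/66)*(⅐)*4338)*(1/4485) = -2696/375 + (723/77)*(1/4485) = -2696/375 + 241/115115 = -62051933/8633625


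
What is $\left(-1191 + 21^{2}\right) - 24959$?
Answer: $-25709$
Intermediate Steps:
$\left(-1191 + 21^{2}\right) - 24959 = \left(-1191 + 441\right) - 24959 = -750 - 24959 = -25709$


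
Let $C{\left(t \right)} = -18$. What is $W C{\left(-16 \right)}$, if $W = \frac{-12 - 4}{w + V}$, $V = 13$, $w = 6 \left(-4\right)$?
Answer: $- \frac{288}{11} \approx -26.182$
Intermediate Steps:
$w = -24$
$W = \frac{16}{11}$ ($W = \frac{-12 - 4}{-24 + 13} = - \frac{16}{-11} = \left(-16\right) \left(- \frac{1}{11}\right) = \frac{16}{11} \approx 1.4545$)
$W C{\left(-16 \right)} = \frac{16}{11} \left(-18\right) = - \frac{288}{11}$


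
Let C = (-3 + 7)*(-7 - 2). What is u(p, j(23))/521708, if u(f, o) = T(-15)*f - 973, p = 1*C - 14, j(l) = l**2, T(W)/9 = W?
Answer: 5777/521708 ≈ 0.011073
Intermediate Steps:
C = -36 (C = 4*(-9) = -36)
T(W) = 9*W
p = -50 (p = 1*(-36) - 14 = -36 - 14 = -50)
u(f, o) = -973 - 135*f (u(f, o) = (9*(-15))*f - 973 = -135*f - 973 = -973 - 135*f)
u(p, j(23))/521708 = (-973 - 135*(-50))/521708 = (-973 + 6750)*(1/521708) = 5777*(1/521708) = 5777/521708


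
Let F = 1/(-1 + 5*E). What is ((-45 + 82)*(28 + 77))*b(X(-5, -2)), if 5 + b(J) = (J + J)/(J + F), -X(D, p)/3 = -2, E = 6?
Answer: -58497/5 ≈ -11699.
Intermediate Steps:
X(D, p) = 6 (X(D, p) = -3*(-2) = 6)
F = 1/29 (F = 1/(-1 + 5*6) = 1/(-1 + 30) = 1/29 ≈ 0.034483)
b(J) = -5 + 2*J/(1/29 + J) (b(J) = -5 + (J + J)/(J + 1/29) = -5 + (2*J)/(1/29 + J) = -5 + 2*J/(1/29 + J))
((-45 + 82)*(28 + 77))*b(X(-5, -2)) = ((-45 + 82)*(28 + 77))*((-5 - 87*6)/(1 + 29*6)) = (37*105)*((-5 - 522)/(1 + 174)) = 3885*(-527/175) = -58497/5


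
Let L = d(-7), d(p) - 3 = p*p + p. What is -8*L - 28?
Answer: -388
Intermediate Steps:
d(p) = 3 + p + p² (d(p) = 3 + (p*p + p) = 3 + (p² + p) = 3 + (p + p²) = 3 + p + p²)
L = 45 (L = 3 - 7 + (-7)² = 3 - 7 + 49 = 45)
-8*L - 28 = -8*45 - 28 = -360 - 28 = -388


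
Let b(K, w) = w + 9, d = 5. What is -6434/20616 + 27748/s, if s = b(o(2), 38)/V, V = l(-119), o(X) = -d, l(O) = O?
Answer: -34037290895/484476 ≈ -70256.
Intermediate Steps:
o(X) = -5 (o(X) = -1*5 = -5)
V = -119
b(K, w) = 9 + w
s = -47/119 (s = (9 + 38)/(-119) = 47*(-1/119) = -47/119 ≈ -0.39496)
-6434/20616 + 27748/s = -6434/20616 + 27748/(-47/119) = -6434*1/20616 + 27748*(-119/47) = -3217/10308 - 3302012/47 = -34037290895/484476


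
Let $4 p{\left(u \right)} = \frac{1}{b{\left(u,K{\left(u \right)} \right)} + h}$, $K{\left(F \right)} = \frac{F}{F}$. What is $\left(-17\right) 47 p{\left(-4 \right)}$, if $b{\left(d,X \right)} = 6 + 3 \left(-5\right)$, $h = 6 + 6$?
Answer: $- \frac{799}{12} \approx -66.583$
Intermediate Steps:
$K{\left(F \right)} = 1$
$h = 12$
$b{\left(d,X \right)} = -9$ ($b{\left(d,X \right)} = 6 - 15 = -9$)
$p{\left(u \right)} = \frac{1}{12}$ ($p{\left(u \right)} = \frac{1}{4 \left(-9 + 12\right)} = \frac{1}{4 \cdot 3} = \frac{1}{4} \cdot \frac{1}{3} = \frac{1}{12}$)
$\left(-17\right) 47 p{\left(-4 \right)} = \left(-17\right) 47 \cdot \frac{1}{12} = \left(-799\right) \frac{1}{12} = - \frac{799}{12}$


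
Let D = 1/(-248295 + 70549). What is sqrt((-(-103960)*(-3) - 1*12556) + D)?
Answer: I*sqrt(10250114354626722)/177746 ≈ 569.59*I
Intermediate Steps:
D = -1/177746 (D = 1/(-177746) = -1/177746 ≈ -5.6260e-6)
sqrt((-(-103960)*(-3) - 1*12556) + D) = sqrt((-(-103960)*(-3) - 1*12556) - 1/177746) = sqrt((-12995*24 - 12556) - 1/177746) = sqrt((-311880 - 12556) - 1/177746) = sqrt(-324436 - 1/177746) = sqrt(-57667201257/177746) = I*sqrt(10250114354626722)/177746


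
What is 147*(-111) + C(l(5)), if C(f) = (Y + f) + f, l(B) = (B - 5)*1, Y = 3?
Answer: -16314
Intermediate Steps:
l(B) = -5 + B (l(B) = (-5 + B)*1 = -5 + B)
C(f) = 3 + 2*f (C(f) = (3 + f) + f = 3 + 2*f)
147*(-111) + C(l(5)) = 147*(-111) + (3 + 2*(-5 + 5)) = -16317 + (3 + 2*0) = -16317 + (3 + 0) = -16317 + 3 = -16314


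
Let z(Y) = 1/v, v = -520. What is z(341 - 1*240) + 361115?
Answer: 187779799/520 ≈ 3.6112e+5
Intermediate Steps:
z(Y) = -1/520 (z(Y) = 1/(-520) = -1/520)
z(341 - 1*240) + 361115 = -1/520 + 361115 = 187779799/520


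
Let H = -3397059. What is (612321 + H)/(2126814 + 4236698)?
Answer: -1392369/3181756 ≈ -0.43761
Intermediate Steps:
(612321 + H)/(2126814 + 4236698) = (612321 - 3397059)/(2126814 + 4236698) = -2784738/6363512 = -2784738*1/6363512 = -1392369/3181756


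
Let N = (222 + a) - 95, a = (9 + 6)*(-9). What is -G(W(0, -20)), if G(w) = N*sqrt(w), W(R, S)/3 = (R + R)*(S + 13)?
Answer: 0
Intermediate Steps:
a = -135 (a = 15*(-9) = -135)
W(R, S) = 6*R*(13 + S) (W(R, S) = 3*((R + R)*(S + 13)) = 3*((2*R)*(13 + S)) = 3*(2*R*(13 + S)) = 6*R*(13 + S))
N = -8 (N = (222 - 135) - 95 = 87 - 95 = -8)
G(w) = -8*sqrt(w)
-G(W(0, -20)) = -(-8)*sqrt(6*0*(13 - 20)) = -(-8)*sqrt(6*0*(-7)) = -(-8)*sqrt(0) = -(-8)*0 = -1*0 = 0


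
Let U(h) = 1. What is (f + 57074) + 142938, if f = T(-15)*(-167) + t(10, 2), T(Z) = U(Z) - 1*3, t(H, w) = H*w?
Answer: 200366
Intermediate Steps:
T(Z) = -2 (T(Z) = 1 - 1*3 = 1 - 3 = -2)
f = 354 (f = -2*(-167) + 10*2 = 334 + 20 = 354)
(f + 57074) + 142938 = (354 + 57074) + 142938 = 57428 + 142938 = 200366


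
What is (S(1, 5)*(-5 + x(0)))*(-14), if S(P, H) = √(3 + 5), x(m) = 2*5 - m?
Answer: -140*√2 ≈ -197.99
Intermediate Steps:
x(m) = 10 - m
S(P, H) = 2*√2 (S(P, H) = √8 = 2*√2)
(S(1, 5)*(-5 + x(0)))*(-14) = ((2*√2)*(-5 + (10 - 1*0)))*(-14) = ((2*√2)*(-5 + (10 + 0)))*(-14) = ((2*√2)*(-5 + 10))*(-14) = ((2*√2)*5)*(-14) = (10*√2)*(-14) = -140*√2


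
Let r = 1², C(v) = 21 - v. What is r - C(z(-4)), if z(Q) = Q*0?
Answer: -20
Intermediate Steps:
z(Q) = 0
r = 1
r - C(z(-4)) = 1 - (21 - 1*0) = 1 - (21 + 0) = 1 - 1*21 = 1 - 21 = -20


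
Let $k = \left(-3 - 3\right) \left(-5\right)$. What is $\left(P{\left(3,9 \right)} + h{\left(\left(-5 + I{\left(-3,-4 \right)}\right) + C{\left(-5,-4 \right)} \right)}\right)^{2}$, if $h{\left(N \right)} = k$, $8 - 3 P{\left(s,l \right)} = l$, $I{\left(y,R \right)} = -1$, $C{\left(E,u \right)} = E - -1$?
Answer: $\frac{7921}{9} \approx 880.11$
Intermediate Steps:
$C{\left(E,u \right)} = 1 + E$ ($C{\left(E,u \right)} = E + 1 = 1 + E$)
$P{\left(s,l \right)} = \frac{8}{3} - \frac{l}{3}$
$k = 30$ ($k = \left(-6\right) \left(-5\right) = 30$)
$h{\left(N \right)} = 30$
$\left(P{\left(3,9 \right)} + h{\left(\left(-5 + I{\left(-3,-4 \right)}\right) + C{\left(-5,-4 \right)} \right)}\right)^{2} = \left(\left(\frac{8}{3} - 3\right) + 30\right)^{2} = \left(- \frac{1}{3} + 30\right)^{2} = \left(\frac{89}{3}\right)^{2} = \frac{7921}{9}$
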